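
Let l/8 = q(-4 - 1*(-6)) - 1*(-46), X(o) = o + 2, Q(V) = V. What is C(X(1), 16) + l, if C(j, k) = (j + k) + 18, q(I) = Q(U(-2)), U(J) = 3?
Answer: 429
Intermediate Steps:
q(I) = 3
X(o) = 2 + o
C(j, k) = 18 + j + k
l = 392 (l = 8*(3 - 1*(-46)) = 8*(3 + 46) = 8*49 = 392)
C(X(1), 16) + l = (18 + (2 + 1) + 16) + 392 = (18 + 3 + 16) + 392 = 37 + 392 = 429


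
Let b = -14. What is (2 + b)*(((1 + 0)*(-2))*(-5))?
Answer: -120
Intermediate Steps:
(2 + b)*(((1 + 0)*(-2))*(-5)) = (2 - 14)*(((1 + 0)*(-2))*(-5)) = -12*1*(-2)*(-5) = -(-24)*(-5) = -12*10 = -120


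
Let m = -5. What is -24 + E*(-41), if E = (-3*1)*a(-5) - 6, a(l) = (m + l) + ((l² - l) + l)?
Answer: 2067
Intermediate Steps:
a(l) = -5 + l + l² (a(l) = (-5 + l) + ((l² - l) + l) = (-5 + l) + l² = -5 + l + l²)
E = -51 (E = (-3*1)*(-5 - 5 + (-5)²) - 6 = -3*(-5 - 5 + 25) - 6 = -3*15 - 6 = -45 - 6 = -51)
-24 + E*(-41) = -24 - 51*(-41) = -24 + 2091 = 2067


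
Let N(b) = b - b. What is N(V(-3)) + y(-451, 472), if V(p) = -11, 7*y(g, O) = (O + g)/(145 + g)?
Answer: -1/102 ≈ -0.0098039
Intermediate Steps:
y(g, O) = (O + g)/(7*(145 + g)) (y(g, O) = ((O + g)/(145 + g))/7 = (O + g)/(7*(145 + g)))
N(b) = 0
N(V(-3)) + y(-451, 472) = 0 + (472 - 451)/(7*(145 - 451)) = 0 + (1/7)*21/(-306) = 0 + (1/7)*(-1/306)*21 = 0 - 1/102 = -1/102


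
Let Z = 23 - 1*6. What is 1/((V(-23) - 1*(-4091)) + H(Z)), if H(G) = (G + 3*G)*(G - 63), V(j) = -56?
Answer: 1/907 ≈ 0.0011025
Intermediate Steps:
Z = 17 (Z = 23 - 6 = 17)
H(G) = 4*G*(-63 + G) (H(G) = (4*G)*(-63 + G) = 4*G*(-63 + G))
1/((V(-23) - 1*(-4091)) + H(Z)) = 1/((-56 - 1*(-4091)) + 4*17*(-63 + 17)) = 1/((-56 + 4091) + 4*17*(-46)) = 1/(4035 - 3128) = 1/907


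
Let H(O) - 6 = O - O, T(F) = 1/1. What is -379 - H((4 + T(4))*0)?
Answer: -385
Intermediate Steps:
T(F) = 1
H(O) = 6 (H(O) = 6 + (O - O) = 6 + 0 = 6)
-379 - H((4 + T(4))*0) = -379 - 1*6 = -379 - 6 = -385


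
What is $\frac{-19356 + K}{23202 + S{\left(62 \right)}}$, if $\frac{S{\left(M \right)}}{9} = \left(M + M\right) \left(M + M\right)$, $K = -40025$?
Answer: $- \frac{59381}{161586} \approx -0.36749$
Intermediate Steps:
$S{\left(M \right)} = 36 M^{2}$ ($S{\left(M \right)} = 9 \left(M + M\right) \left(M + M\right) = 9 \cdot 2 M 2 M = 9 \cdot 4 M^{2} = 36 M^{2}$)
$\frac{-19356 + K}{23202 + S{\left(62 \right)}} = \frac{-19356 - 40025}{23202 + 36 \cdot 62^{2}} = - \frac{59381}{23202 + 36 \cdot 3844} = - \frac{59381}{23202 + 138384} = - \frac{59381}{161586}$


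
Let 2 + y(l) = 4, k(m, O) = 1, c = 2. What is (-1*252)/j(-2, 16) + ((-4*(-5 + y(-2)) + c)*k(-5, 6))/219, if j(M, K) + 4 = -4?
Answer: 13825/438 ≈ 31.564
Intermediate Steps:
y(l) = 2 (y(l) = -2 + 4 = 2)
j(M, K) = -8 (j(M, K) = -4 - 4 = -8)
(-1*252)/j(-2, 16) + ((-4*(-5 + y(-2)) + c)*k(-5, 6))/219 = -1*252/(-8) + ((-4*(-5 + 2) + 2)*1)/219 = -252*(-⅛) + ((-4*(-3) + 2)*1)*(1/219) = 63/2 + ((12 + 2)*1)*(1/219) = 63/2 + (14*1)*(1/219) = 63/2 + 14*(1/219) = 63/2 + 14/219 = 13825/438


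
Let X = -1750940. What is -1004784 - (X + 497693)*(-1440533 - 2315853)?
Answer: -4707680490126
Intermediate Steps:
-1004784 - (X + 497693)*(-1440533 - 2315853) = -1004784 - (-1750940 + 497693)*(-1440533 - 2315853) = -1004784 - (-1253247)*(-3756386) = -1004784 - 1*4707679485342 = -1004784 - 4707679485342 = -4707680490126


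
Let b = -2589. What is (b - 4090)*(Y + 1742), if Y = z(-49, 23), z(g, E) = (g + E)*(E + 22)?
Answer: -3820388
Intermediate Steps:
z(g, E) = (22 + E)*(E + g) (z(g, E) = (E + g)*(22 + E) = (22 + E)*(E + g))
Y = -1170 (Y = 23² + 22*23 + 22*(-49) + 23*(-49) = 529 + 506 - 1078 - 1127 = -1170)
(b - 4090)*(Y + 1742) = (-2589 - 4090)*(-1170 + 1742) = -6679*572 = -3820388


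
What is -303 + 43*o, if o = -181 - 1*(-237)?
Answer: 2105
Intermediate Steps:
o = 56 (o = -181 + 237 = 56)
-303 + 43*o = -303 + 43*56 = -303 + 2408 = 2105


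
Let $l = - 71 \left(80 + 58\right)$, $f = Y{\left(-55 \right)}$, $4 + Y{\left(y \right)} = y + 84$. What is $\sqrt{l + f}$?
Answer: $i \sqrt{9773} \approx 98.859 i$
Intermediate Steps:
$Y{\left(y \right)} = 80 + y$ ($Y{\left(y \right)} = -4 + \left(y + 84\right) = -4 + \left(84 + y\right) = 80 + y$)
$f = 25$ ($f = 80 - 55 = 25$)
$l = -9798$ ($l = \left(-71\right) 138 = -9798$)
$\sqrt{l + f} = \sqrt{-9798 + 25} = \sqrt{-9773} = i \sqrt{9773}$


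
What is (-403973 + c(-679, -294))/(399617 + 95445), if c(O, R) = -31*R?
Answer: -394859/495062 ≈ -0.79760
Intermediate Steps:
(-403973 + c(-679, -294))/(399617 + 95445) = (-403973 - 31*(-294))/(399617 + 95445) = (-403973 + 9114)/495062 = -394859*1/495062 = -394859/495062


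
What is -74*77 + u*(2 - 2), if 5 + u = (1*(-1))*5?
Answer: -5698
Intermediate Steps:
u = -10 (u = -5 + (1*(-1))*5 = -5 - 1*5 = -5 - 5 = -10)
-74*77 + u*(2 - 2) = -74*77 - 10*(2 - 2) = -5698 - 10*0 = -5698 + 0 = -5698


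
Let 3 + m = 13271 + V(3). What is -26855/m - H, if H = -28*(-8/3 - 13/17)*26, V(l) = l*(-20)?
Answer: -1684068805/673608 ≈ -2500.1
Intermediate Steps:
V(l) = -20*l
m = 13208 (m = -3 + (13271 - 20*3) = -3 + (13271 - 60) = -3 + 13211 = 13208)
H = 127400/51 (H = -28*(-8*⅓ - 13*1/17)*26 = -28*(-8/3 - 13/17)*26 = -28*(-175/51)*26 = (4900/51)*26 = 127400/51 ≈ 2498.0)
-26855/m - H = -26855/13208 - 1*127400/51 = -26855*1/13208 - 127400/51 = -26855/13208 - 127400/51 = -1684068805/673608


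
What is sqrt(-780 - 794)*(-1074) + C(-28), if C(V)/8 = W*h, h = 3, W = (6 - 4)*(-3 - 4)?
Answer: -336 - 1074*I*sqrt(1574) ≈ -336.0 - 42610.0*I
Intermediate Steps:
W = -14 (W = 2*(-7) = -14)
C(V) = -336 (C(V) = 8*(-14*3) = 8*(-42) = -336)
sqrt(-780 - 794)*(-1074) + C(-28) = sqrt(-780 - 794)*(-1074) - 336 = sqrt(-1574)*(-1074) - 336 = (I*sqrt(1574))*(-1074) - 336 = -1074*I*sqrt(1574) - 336 = -336 - 1074*I*sqrt(1574)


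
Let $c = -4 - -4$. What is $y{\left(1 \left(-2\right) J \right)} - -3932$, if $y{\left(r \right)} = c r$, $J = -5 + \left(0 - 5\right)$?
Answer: $3932$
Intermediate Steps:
$c = 0$ ($c = -4 + 4 = 0$)
$J = -10$ ($J = -5 + \left(0 - 5\right) = -5 - 5 = -10$)
$y{\left(r \right)} = 0$ ($y{\left(r \right)} = 0 r = 0$)
$y{\left(1 \left(-2\right) J \right)} - -3932 = 0 - -3932 = 0 + 3932 = 3932$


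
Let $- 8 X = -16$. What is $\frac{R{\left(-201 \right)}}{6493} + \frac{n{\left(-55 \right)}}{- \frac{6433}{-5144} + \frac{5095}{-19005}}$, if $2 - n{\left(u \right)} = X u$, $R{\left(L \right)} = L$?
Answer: $\frac{14214916164807}{124731159821} \approx 113.96$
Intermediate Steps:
$X = 2$ ($X = \left(- \frac{1}{8}\right) \left(-16\right) = 2$)
$n{\left(u \right)} = 2 - 2 u$
$\frac{R{\left(-201 \right)}}{6493} + \frac{n{\left(-55 \right)}}{- \frac{6433}{-5144} + \frac{5095}{-19005}} = - \frac{201}{6493} + \frac{2 - -110}{- \frac{6433}{-5144} + \frac{5095}{-19005}} = \left(-201\right) \frac{1}{6493} + \frac{2 + 110}{\left(-6433\right) \left(- \frac{1}{5144}\right) + 5095 \left(- \frac{1}{19005}\right)} = - \frac{201}{6493} + \frac{112}{\frac{6433}{5144} - \frac{1019}{3801}} = - \frac{201}{6493} + \frac{112}{\frac{19210097}{19552344}} = - \frac{201}{6493} + 112 \cdot \frac{19552344}{19210097} = - \frac{201}{6493} + \frac{2189862528}{19210097} = \frac{14214916164807}{124731159821}$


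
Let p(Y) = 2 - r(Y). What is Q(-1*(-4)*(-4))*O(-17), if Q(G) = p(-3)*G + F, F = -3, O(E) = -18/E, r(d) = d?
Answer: -1494/17 ≈ -87.882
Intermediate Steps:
p(Y) = 2 - Y
Q(G) = -3 + 5*G (Q(G) = (2 - 1*(-3))*G - 3 = (2 + 3)*G - 3 = 5*G - 3 = -3 + 5*G)
Q(-1*(-4)*(-4))*O(-17) = (-3 + 5*(-1*(-4)*(-4)))*(-18/(-17)) = (-3 + 5*(4*(-4)))*(-18*(-1/17)) = (-3 + 5*(-16))*(18/17) = (-3 - 80)*(18/17) = -83*18/17 = -1494/17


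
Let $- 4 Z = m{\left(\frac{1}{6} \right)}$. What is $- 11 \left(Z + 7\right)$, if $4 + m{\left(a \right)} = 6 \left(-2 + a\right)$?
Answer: $- \frac{473}{4} \approx -118.25$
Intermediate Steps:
$m{\left(a \right)} = -16 + 6 a$ ($m{\left(a \right)} = -4 + 6 \left(-2 + a\right) = -4 + \left(-12 + 6 a\right) = -16 + 6 a$)
$Z = \frac{15}{4}$ ($Z = - \frac{-16 + \frac{6}{6}}{4} = - \frac{-16 + 6 \cdot \frac{1}{6}}{4} = - \frac{-16 + 1}{4} = \left(- \frac{1}{4}\right) \left(-15\right) = \frac{15}{4} \approx 3.75$)
$- 11 \left(Z + 7\right) = - 11 \left(\frac{15}{4} + 7\right) = \left(-11\right) \frac{43}{4} = - \frac{473}{4}$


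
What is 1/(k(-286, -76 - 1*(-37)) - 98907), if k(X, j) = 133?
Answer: -1/98774 ≈ -1.0124e-5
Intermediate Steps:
1/(k(-286, -76 - 1*(-37)) - 98907) = 1/(133 - 98907) = 1/(-98774) = -1/98774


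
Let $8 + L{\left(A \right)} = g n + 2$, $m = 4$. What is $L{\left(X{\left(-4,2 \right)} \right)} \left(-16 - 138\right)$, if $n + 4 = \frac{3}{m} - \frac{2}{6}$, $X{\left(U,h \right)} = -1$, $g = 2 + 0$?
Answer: $\frac{6083}{3} \approx 2027.7$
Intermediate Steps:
$g = 2$
$n = - \frac{43}{12}$ ($n = -4 + \left(\frac{3}{4} - \frac{2}{6}\right) = -4 + \left(3 \cdot \frac{1}{4} - \frac{1}{3}\right) = -4 + \left(\frac{3}{4} - \frac{1}{3}\right) = -4 + \frac{5}{12} = - \frac{43}{12} \approx -3.5833$)
$L{\left(A \right)} = - \frac{79}{6}$ ($L{\left(A \right)} = -8 + \left(2 \left(- \frac{43}{12}\right) + 2\right) = -8 + \left(- \frac{43}{6} + 2\right) = -8 - \frac{31}{6} = - \frac{79}{6}$)
$L{\left(X{\left(-4,2 \right)} \right)} \left(-16 - 138\right) = - \frac{79 \left(-16 - 138\right)}{6} = \left(- \frac{79}{6}\right) \left(-154\right) = \frac{6083}{3}$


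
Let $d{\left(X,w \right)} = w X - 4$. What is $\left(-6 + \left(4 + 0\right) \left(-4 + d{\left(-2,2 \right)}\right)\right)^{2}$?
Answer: $2916$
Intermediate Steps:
$d{\left(X,w \right)} = -4 + X w$ ($d{\left(X,w \right)} = X w - 4 = -4 + X w$)
$\left(-6 + \left(4 + 0\right) \left(-4 + d{\left(-2,2 \right)}\right)\right)^{2} = \left(-6 + \left(4 + 0\right) \left(-4 - 8\right)\right)^{2} = \left(-6 + 4 \left(-4 - 8\right)\right)^{2} = \left(-6 + 4 \left(-12\right)\right)^{2} = \left(-6 - 48\right)^{2} = \left(-54\right)^{2} = 2916$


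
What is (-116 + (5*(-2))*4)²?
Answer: 24336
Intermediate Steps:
(-116 + (5*(-2))*4)² = (-116 - 10*4)² = (-116 - 40)² = (-156)² = 24336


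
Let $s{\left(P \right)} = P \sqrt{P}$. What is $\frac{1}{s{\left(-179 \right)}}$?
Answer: $\frac{i \sqrt{179}}{32041} \approx 0.00041756 i$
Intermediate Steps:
$s{\left(P \right)} = P^{\frac{3}{2}}$
$\frac{1}{s{\left(-179 \right)}} = \frac{1}{\left(-179\right)^{\frac{3}{2}}} = \frac{1}{\left(-179\right) i \sqrt{179}} = \frac{i \sqrt{179}}{32041}$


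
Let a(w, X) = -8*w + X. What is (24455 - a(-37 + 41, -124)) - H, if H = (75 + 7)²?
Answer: 17887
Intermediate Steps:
a(w, X) = X - 8*w
H = 6724 (H = 82² = 6724)
(24455 - a(-37 + 41, -124)) - H = (24455 - (-124 - 8*(-37 + 41))) - 1*6724 = (24455 - (-124 - 8*4)) - 6724 = (24455 - (-124 - 32)) - 6724 = (24455 - 1*(-156)) - 6724 = (24455 + 156) - 6724 = 24611 - 6724 = 17887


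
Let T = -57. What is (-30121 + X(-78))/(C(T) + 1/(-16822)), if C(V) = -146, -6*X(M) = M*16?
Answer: 167732162/818671 ≈ 204.88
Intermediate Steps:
X(M) = -8*M/3 (X(M) = -M*16/6 = -8*M/3)
(-30121 + X(-78))/(C(T) + 1/(-16822)) = (-30121 - 8/3*(-78))/(-146 + 1/(-16822)) = (-30121 + 208)/(-146 - 1/16822) = -29913/(-2456013/16822) = -29913*(-16822/2456013) = 167732162/818671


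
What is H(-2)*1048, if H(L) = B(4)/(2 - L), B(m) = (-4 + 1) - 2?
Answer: -1310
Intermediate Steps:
B(m) = -5 (B(m) = -3 - 2 = -5)
H(L) = -5/(2 - L)
H(-2)*1048 = (5/(-2 - 2))*1048 = (5/(-4))*1048 = (5*(-¼))*1048 = -5/4*1048 = -1310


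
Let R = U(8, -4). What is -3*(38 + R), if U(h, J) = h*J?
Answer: -18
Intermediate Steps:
U(h, J) = J*h
R = -32 (R = -4*8 = -32)
-3*(38 + R) = -3*(38 - 32) = -3*6 = -18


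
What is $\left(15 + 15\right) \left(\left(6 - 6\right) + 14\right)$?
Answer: $420$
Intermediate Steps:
$\left(15 + 15\right) \left(\left(6 - 6\right) + 14\right) = 30 \left(\left(6 - 6\right) + 14\right) = 30 \left(0 + 14\right) = 30 \cdot 14 = 420$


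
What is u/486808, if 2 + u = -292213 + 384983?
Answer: 11596/60851 ≈ 0.19056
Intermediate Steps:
u = 92768 (u = -2 + (-292213 + 384983) = -2 + 92770 = 92768)
u/486808 = 92768/486808 = 92768*(1/486808) = 11596/60851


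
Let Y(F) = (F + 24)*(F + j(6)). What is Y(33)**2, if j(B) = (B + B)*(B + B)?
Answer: 101787921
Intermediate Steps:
j(B) = 4*B**2 (j(B) = (2*B)*(2*B) = 4*B**2)
Y(F) = (24 + F)*(144 + F) (Y(F) = (F + 24)*(F + 4*6**2) = (24 + F)*(F + 4*36) = (24 + F)*(F + 144) = (24 + F)*(144 + F))
Y(33)**2 = (3456 + 33**2 + 168*33)**2 = (3456 + 1089 + 5544)**2 = 10089**2 = 101787921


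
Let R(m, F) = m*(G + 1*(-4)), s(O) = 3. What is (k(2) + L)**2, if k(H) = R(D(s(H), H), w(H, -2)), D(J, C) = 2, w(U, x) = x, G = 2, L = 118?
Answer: 12996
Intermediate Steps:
R(m, F) = -2*m (R(m, F) = m*(2 + 1*(-4)) = m*(2 - 4) = m*(-2) = -2*m)
k(H) = -4 (k(H) = -2*2 = -4)
(k(2) + L)**2 = (-4 + 118)**2 = 114**2 = 12996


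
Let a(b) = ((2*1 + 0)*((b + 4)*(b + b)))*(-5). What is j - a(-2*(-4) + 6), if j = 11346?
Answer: 16386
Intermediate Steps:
a(b) = -20*b*(4 + b) (a(b) = ((2 + 0)*((4 + b)*(2*b)))*(-5) = (2*(2*b*(4 + b)))*(-5) = (4*b*(4 + b))*(-5) = -20*b*(4 + b))
j - a(-2*(-4) + 6) = 11346 - (-20)*(-2*(-4) + 6)*(4 + (-2*(-4) + 6)) = 11346 - (-20)*(8 + 6)*(4 + (8 + 6)) = 11346 - (-20)*14*(4 + 14) = 11346 - (-20)*14*18 = 11346 - 1*(-5040) = 11346 + 5040 = 16386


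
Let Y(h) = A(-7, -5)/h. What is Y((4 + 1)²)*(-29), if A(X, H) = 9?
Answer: -261/25 ≈ -10.440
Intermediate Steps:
Y(h) = 9/h
Y((4 + 1)²)*(-29) = (9/((4 + 1)²))*(-29) = (9/(5²))*(-29) = (9/25)*(-29) = -261/25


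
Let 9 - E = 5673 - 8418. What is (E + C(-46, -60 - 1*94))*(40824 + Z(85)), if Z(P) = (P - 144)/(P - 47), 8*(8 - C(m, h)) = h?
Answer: 17257689625/152 ≈ 1.1354e+8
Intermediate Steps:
C(m, h) = 8 - h/8
Z(P) = (-144 + P)/(-47 + P)
E = 2754 (E = 9 - (5673 - 8418) = 9 - 1*(-2745) = 9 + 2745 = 2754)
(E + C(-46, -60 - 1*94))*(40824 + Z(85)) = (2754 + (8 - (-60 - 1*94)/8))*(40824 + (-144 + 85)/(-47 + 85)) = (2754 + (8 - (-60 - 94)/8))*(40824 - 59/38) = (2754 + (8 - ⅛*(-154)))*(40824 + (1/38)*(-59)) = (2754 + (8 + 77/4))*(40824 - 59/38) = (2754 + 109/4)*(1551253/38) = (11125/4)*(1551253/38) = 17257689625/152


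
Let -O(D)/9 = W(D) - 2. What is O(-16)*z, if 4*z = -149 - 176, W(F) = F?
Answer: -26325/2 ≈ -13163.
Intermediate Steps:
O(D) = 18 - 9*D (O(D) = -9*(D - 2) = -9*(-2 + D) = 18 - 9*D)
z = -325/4 (z = (-149 - 176)/4 = (1/4)*(-325) = -325/4 ≈ -81.250)
O(-16)*z = (18 - 9*(-16))*(-325/4) = (18 + 144)*(-325/4) = 162*(-325/4) = -26325/2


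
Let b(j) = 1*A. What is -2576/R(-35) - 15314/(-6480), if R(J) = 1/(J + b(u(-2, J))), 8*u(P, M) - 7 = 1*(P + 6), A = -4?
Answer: 325511017/3240 ≈ 1.0047e+5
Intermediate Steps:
u(P, M) = 13/8 + P/8 (u(P, M) = 7/8 + (1*(P + 6))/8 = 7/8 + (1*(6 + P))/8 = 7/8 + (6 + P)/8 = 7/8 + (¾ + P/8) = 13/8 + P/8)
b(j) = -4 (b(j) = 1*(-4) = -4)
R(J) = 1/(-4 + J) (R(J) = 1/(J - 4) = 1/(-4 + J))
-2576/R(-35) - 15314/(-6480) = -2576/(1/(-4 - 35)) - 15314/(-6480) = -2576/(1/(-39)) - 15314*(-1/6480) = -2576/(-1/39) + 7657/3240 = -2576*(-39) + 7657/3240 = 100464 + 7657/3240 = 325511017/3240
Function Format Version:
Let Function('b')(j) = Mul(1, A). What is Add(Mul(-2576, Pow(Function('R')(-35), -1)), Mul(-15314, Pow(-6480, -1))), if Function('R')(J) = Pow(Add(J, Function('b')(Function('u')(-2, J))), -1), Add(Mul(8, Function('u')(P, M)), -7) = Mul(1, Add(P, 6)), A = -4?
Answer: Rational(325511017, 3240) ≈ 1.0047e+5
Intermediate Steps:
Function('u')(P, M) = Add(Rational(13, 8), Mul(Rational(1, 8), P)) (Function('u')(P, M) = Add(Rational(7, 8), Mul(Rational(1, 8), Mul(1, Add(P, 6)))) = Add(Rational(7, 8), Mul(Rational(1, 8), Mul(1, Add(6, P)))) = Add(Rational(7, 8), Mul(Rational(1, 8), Add(6, P))) = Add(Rational(7, 8), Add(Rational(3, 4), Mul(Rational(1, 8), P))) = Add(Rational(13, 8), Mul(Rational(1, 8), P)))
Function('b')(j) = -4 (Function('b')(j) = Mul(1, -4) = -4)
Function('R')(J) = Pow(Add(-4, J), -1) (Function('R')(J) = Pow(Add(J, -4), -1) = Pow(Add(-4, J), -1))
Add(Mul(-2576, Pow(Function('R')(-35), -1)), Mul(-15314, Pow(-6480, -1))) = Add(Mul(-2576, Pow(Pow(Add(-4, -35), -1), -1)), Mul(-15314, Pow(-6480, -1))) = Add(Mul(-2576, Pow(Pow(-39, -1), -1)), Mul(-15314, Rational(-1, 6480))) = Add(Mul(-2576, Pow(Rational(-1, 39), -1)), Rational(7657, 3240)) = Add(Mul(-2576, -39), Rational(7657, 3240)) = Add(100464, Rational(7657, 3240)) = Rational(325511017, 3240)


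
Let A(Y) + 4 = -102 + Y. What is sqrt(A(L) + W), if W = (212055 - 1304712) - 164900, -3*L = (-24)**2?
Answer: I*sqrt(1257855) ≈ 1121.5*I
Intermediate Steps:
L = -192 (L = -1/3*(-24)**2 = -1/3*576 = -192)
W = -1257557 (W = -1092657 - 164900 = -1257557)
A(Y) = -106 + Y (A(Y) = -4 + (-102 + Y) = -106 + Y)
sqrt(A(L) + W) = sqrt((-106 - 192) - 1257557) = sqrt(-298 - 1257557) = sqrt(-1257855) = I*sqrt(1257855)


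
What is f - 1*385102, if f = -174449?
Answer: -559551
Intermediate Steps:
f - 1*385102 = -174449 - 1*385102 = -174449 - 385102 = -559551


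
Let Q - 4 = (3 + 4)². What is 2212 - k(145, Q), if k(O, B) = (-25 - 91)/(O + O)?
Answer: 11062/5 ≈ 2212.4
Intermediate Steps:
Q = 53 (Q = 4 + (3 + 4)² = 4 + 7² = 4 + 49 = 53)
k(O, B) = -58/O (k(O, B) = -116*1/(2*O) = -58/O)
2212 - k(145, Q) = 2212 - (-58)/145 = 2212 - 1*(-⅖) = 2212 + ⅖ = 11062/5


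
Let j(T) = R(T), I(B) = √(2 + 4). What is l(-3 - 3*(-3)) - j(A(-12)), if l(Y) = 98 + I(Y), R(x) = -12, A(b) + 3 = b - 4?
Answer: 110 + √6 ≈ 112.45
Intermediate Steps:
I(B) = √6
A(b) = -7 + b (A(b) = -3 + (b - 4) = -3 + (-4 + b) = -7 + b)
j(T) = -12
l(Y) = 98 + √6
l(-3 - 3*(-3)) - j(A(-12)) = (98 + √6) - 1*(-12) = (98 + √6) + 12 = 110 + √6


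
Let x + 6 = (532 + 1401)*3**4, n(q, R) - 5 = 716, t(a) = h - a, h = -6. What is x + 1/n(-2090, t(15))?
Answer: 112884808/721 ≈ 1.5657e+5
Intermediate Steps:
t(a) = -6 - a
n(q, R) = 721 (n(q, R) = 5 + 716 = 721)
x = 156567 (x = -6 + (532 + 1401)*3**4 = -6 + 1933*81 = -6 + 156573 = 156567)
x + 1/n(-2090, t(15)) = 156567 + 1/721 = 112884808/721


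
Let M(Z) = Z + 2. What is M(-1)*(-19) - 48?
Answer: -67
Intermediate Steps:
M(Z) = 2 + Z
M(-1)*(-19) - 48 = (2 - 1)*(-19) - 48 = 1*(-19) - 48 = -19 - 48 = -67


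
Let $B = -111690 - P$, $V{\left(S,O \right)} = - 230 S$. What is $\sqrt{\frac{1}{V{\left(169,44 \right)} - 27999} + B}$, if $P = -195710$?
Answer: $\frac{\sqrt{375692334720351}}{66869} \approx 289.86$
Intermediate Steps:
$B = 84020$ ($B = -111690 - -195710 = -111690 + 195710 = 84020$)
$\sqrt{\frac{1}{V{\left(169,44 \right)} - 27999} + B} = \sqrt{\frac{1}{\left(-230\right) 169 - 27999} + 84020} = \sqrt{\frac{1}{-38870 - 27999} + 84020} = \sqrt{\frac{1}{-66869} + 84020} = \sqrt{- \frac{1}{66869} + 84020} = \sqrt{\frac{5618333379}{66869}} = \frac{\sqrt{375692334720351}}{66869}$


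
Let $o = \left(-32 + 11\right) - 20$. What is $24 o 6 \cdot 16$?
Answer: $-94464$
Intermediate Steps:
$o = -41$ ($o = -21 - 20 = -41$)
$24 o 6 \cdot 16 = 24 \left(-41\right) 6 \cdot 16 = \left(-984\right) 96 = -94464$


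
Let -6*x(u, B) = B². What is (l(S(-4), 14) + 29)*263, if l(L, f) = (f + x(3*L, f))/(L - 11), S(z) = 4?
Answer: 24985/3 ≈ 8328.3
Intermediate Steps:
x(u, B) = -B²/6
l(L, f) = (f - f²/6)/(-11 + L) (l(L, f) = (f - f²/6)/(L - 11) = (f - f²/6)/(-11 + L))
(l(S(-4), 14) + 29)*263 = ((⅙)*14*(6 - 1*14)/(-11 + 4) + 29)*263 = ((⅙)*14*(6 - 14)/(-7) + 29)*263 = ((⅙)*14*(-⅐)*(-8) + 29)*263 = (8/3 + 29)*263 = (95/3)*263 = 24985/3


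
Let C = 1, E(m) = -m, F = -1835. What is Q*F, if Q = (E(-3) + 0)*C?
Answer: -5505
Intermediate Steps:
Q = 3 (Q = (-1*(-3) + 0)*1 = (3 + 0)*1 = 3*1 = 3)
Q*F = 3*(-1835) = -5505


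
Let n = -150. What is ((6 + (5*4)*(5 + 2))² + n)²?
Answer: 447999556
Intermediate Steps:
((6 + (5*4)*(5 + 2))² + n)² = ((6 + (5*4)*(5 + 2))² - 150)² = ((6 + 20*7)² - 150)² = ((6 + 140)² - 150)² = (146² - 150)² = (21316 - 150)² = 21166² = 447999556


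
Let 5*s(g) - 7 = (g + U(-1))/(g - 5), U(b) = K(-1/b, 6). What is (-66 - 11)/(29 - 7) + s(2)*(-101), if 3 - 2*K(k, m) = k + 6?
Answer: -1449/10 ≈ -144.90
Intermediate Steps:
K(k, m) = -3/2 - k/2 (K(k, m) = 3/2 - (k + 6)/2 = 3/2 - (6 + k)/2 = 3/2 + (-3 - k/2) = -3/2 - k/2)
U(b) = -3/2 + 1/(2*b) (U(b) = -3/2 - (-1)/(2*b) = -3/2 + 1/(2*b))
s(g) = 7/5 + (-2 + g)/(5*(-5 + g)) (s(g) = 7/5 + ((g + (1/2)*(1 - 3*(-1))/(-1))/(g - 5))/5 = 7/5 + ((g + (1/2)*(-1)*(1 + 3))/(-5 + g))/5 = 7/5 + ((g + (1/2)*(-1)*4)/(-5 + g))/5 = 7/5 + ((g - 2)/(-5 + g))/5 = 7/5 + ((-2 + g)/(-5 + g))/5 = 7/5 + (-2 + g)/(5*(-5 + g)))
(-66 - 11)/(29 - 7) + s(2)*(-101) = (-66 - 11)/(29 - 7) + ((-37 + 8*2)/(5*(-5 + 2)))*(-101) = -77/22 + ((1/5)*(-37 + 16)/(-3))*(-101) = -77*1/22 + ((1/5)*(-1/3)*(-21))*(-101) = -7/2 + (7/5)*(-101) = -7/2 - 707/5 = -1449/10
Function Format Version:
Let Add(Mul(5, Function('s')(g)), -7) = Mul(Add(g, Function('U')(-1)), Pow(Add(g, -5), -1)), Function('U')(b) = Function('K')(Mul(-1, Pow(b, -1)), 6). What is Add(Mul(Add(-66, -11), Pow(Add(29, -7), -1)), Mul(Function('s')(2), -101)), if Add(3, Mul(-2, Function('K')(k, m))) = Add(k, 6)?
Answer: Rational(-1449, 10) ≈ -144.90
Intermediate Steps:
Function('K')(k, m) = Add(Rational(-3, 2), Mul(Rational(-1, 2), k)) (Function('K')(k, m) = Add(Rational(3, 2), Mul(Rational(-1, 2), Add(k, 6))) = Add(Rational(3, 2), Mul(Rational(-1, 2), Add(6, k))) = Add(Rational(3, 2), Add(-3, Mul(Rational(-1, 2), k))) = Add(Rational(-3, 2), Mul(Rational(-1, 2), k)))
Function('U')(b) = Add(Rational(-3, 2), Mul(Rational(1, 2), Pow(b, -1))) (Function('U')(b) = Add(Rational(-3, 2), Mul(Rational(-1, 2), Mul(-1, Pow(b, -1)))) = Add(Rational(-3, 2), Mul(Rational(1, 2), Pow(b, -1))))
Function('s')(g) = Add(Rational(7, 5), Mul(Rational(1, 5), Pow(Add(-5, g), -1), Add(-2, g))) (Function('s')(g) = Add(Rational(7, 5), Mul(Rational(1, 5), Mul(Add(g, Mul(Rational(1, 2), Pow(-1, -1), Add(1, Mul(-3, -1)))), Pow(Add(g, -5), -1)))) = Add(Rational(7, 5), Mul(Rational(1, 5), Mul(Add(g, Mul(Rational(1, 2), -1, Add(1, 3))), Pow(Add(-5, g), -1)))) = Add(Rational(7, 5), Mul(Rational(1, 5), Mul(Add(g, Mul(Rational(1, 2), -1, 4)), Pow(Add(-5, g), -1)))) = Add(Rational(7, 5), Mul(Rational(1, 5), Mul(Add(g, -2), Pow(Add(-5, g), -1)))) = Add(Rational(7, 5), Mul(Rational(1, 5), Mul(Add(-2, g), Pow(Add(-5, g), -1)))) = Add(Rational(7, 5), Mul(Rational(1, 5), Mul(Pow(Add(-5, g), -1), Add(-2, g)))) = Add(Rational(7, 5), Mul(Rational(1, 5), Pow(Add(-5, g), -1), Add(-2, g))))
Add(Mul(Add(-66, -11), Pow(Add(29, -7), -1)), Mul(Function('s')(2), -101)) = Add(Mul(Add(-66, -11), Pow(Add(29, -7), -1)), Mul(Mul(Rational(1, 5), Pow(Add(-5, 2), -1), Add(-37, Mul(8, 2))), -101)) = Add(Mul(-77, Pow(22, -1)), Mul(Mul(Rational(1, 5), Pow(-3, -1), Add(-37, 16)), -101)) = Add(Mul(-77, Rational(1, 22)), Mul(Mul(Rational(1, 5), Rational(-1, 3), -21), -101)) = Add(Rational(-7, 2), Mul(Rational(7, 5), -101)) = Add(Rational(-7, 2), Rational(-707, 5)) = Rational(-1449, 10)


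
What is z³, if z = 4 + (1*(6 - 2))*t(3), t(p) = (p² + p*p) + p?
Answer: 681472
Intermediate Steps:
t(p) = p + 2*p² (t(p) = (p² + p²) + p = 2*p² + p = p + 2*p²)
z = 88 (z = 4 + (1*(6 - 2))*(3*(1 + 2*3)) = 4 + (1*4)*(3*(1 + 6)) = 4 + 4*(3*7) = 4 + 4*21 = 4 + 84 = 88)
z³ = 88³ = 681472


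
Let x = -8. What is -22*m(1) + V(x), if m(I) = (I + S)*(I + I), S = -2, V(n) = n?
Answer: 36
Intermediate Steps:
m(I) = 2*I*(-2 + I) (m(I) = (I - 2)*(I + I) = (-2 + I)*(2*I) = 2*I*(-2 + I))
-22*m(1) + V(x) = -44*(-2 + 1) - 8 = -44*(-1) - 8 = -22*(-2) - 8 = 44 - 8 = 36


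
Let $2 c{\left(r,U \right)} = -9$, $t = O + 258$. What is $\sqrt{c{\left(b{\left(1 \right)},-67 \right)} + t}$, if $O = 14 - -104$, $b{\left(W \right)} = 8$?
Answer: $\frac{\sqrt{1486}}{2} \approx 19.274$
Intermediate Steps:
$O = 118$ ($O = 14 + 104 = 118$)
$t = 376$ ($t = 118 + 258 = 376$)
$c{\left(r,U \right)} = - \frac{9}{2}$ ($c{\left(r,U \right)} = \frac{1}{2} \left(-9\right) = - \frac{9}{2}$)
$\sqrt{c{\left(b{\left(1 \right)},-67 \right)} + t} = \sqrt{- \frac{9}{2} + 376} = \sqrt{\frac{743}{2}} = \frac{\sqrt{1486}}{2}$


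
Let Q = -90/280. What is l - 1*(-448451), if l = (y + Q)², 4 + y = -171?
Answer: 375683865/784 ≈ 4.7919e+5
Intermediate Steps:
Q = -9/28 (Q = -90*1/280 = -9/28 ≈ -0.32143)
y = -175 (y = -4 - 171 = -175)
l = 24098281/784 (l = (-175 - 9/28)² = (-4909/28)² = 24098281/784 ≈ 30738.)
l - 1*(-448451) = 24098281/784 - 1*(-448451) = 24098281/784 + 448451 = 375683865/784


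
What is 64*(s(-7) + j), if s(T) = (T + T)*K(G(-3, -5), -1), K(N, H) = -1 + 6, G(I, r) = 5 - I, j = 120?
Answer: 3200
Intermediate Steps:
K(N, H) = 5
s(T) = 10*T (s(T) = (T + T)*5 = (2*T)*5 = 10*T)
64*(s(-7) + j) = 64*(10*(-7) + 120) = 64*(-70 + 120) = 64*50 = 3200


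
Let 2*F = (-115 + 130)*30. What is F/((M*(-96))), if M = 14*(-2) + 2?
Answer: 75/832 ≈ 0.090144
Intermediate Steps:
M = -26 (M = -28 + 2 = -26)
F = 225 (F = ((-115 + 130)*30)/2 = (15*30)/2 = (½)*450 = 225)
F/((M*(-96))) = 225/((-26*(-96))) = 225/2496 = 225*(1/2496) = 75/832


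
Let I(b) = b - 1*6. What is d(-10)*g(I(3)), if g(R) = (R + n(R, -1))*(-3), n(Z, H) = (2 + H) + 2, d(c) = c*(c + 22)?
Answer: 0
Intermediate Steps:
I(b) = -6 + b (I(b) = b - 6 = -6 + b)
d(c) = c*(22 + c)
n(Z, H) = 4 + H
g(R) = -9 - 3*R (g(R) = (R + (4 - 1))*(-3) = (R + 3)*(-3) = (3 + R)*(-3) = -9 - 3*R)
d(-10)*g(I(3)) = (-10*(22 - 10))*(-9 - 3*(-6 + 3)) = (-10*12)*(-9 - 3*(-3)) = -120*(-9 + 9) = -120*0 = 0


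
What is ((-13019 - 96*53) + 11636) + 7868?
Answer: 1397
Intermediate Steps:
((-13019 - 96*53) + 11636) + 7868 = ((-13019 - 5088) + 11636) + 7868 = (-18107 + 11636) + 7868 = -6471 + 7868 = 1397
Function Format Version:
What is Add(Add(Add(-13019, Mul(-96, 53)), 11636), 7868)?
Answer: 1397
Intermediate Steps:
Add(Add(Add(-13019, Mul(-96, 53)), 11636), 7868) = Add(Add(Add(-13019, -5088), 11636), 7868) = Add(Add(-18107, 11636), 7868) = Add(-6471, 7868) = 1397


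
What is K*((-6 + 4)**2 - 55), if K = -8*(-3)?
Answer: -1224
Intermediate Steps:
K = 24
K*((-6 + 4)**2 - 55) = 24*((-6 + 4)**2 - 55) = 24*((-2)**2 - 55) = 24*(4 - 55) = 24*(-51) = -1224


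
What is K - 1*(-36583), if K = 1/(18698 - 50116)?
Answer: 1149364693/31418 ≈ 36583.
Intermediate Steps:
K = -1/31418 (K = 1/(-31418) = -1/31418 ≈ -3.1829e-5)
K - 1*(-36583) = -1/31418 - 1*(-36583) = -1/31418 + 36583 = 1149364693/31418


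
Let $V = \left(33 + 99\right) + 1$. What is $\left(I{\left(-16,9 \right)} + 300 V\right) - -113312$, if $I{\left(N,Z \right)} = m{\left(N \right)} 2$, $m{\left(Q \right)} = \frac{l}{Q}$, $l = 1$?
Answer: $\frac{1225695}{8} \approx 1.5321 \cdot 10^{5}$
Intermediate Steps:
$m{\left(Q \right)} = \frac{1}{Q}$ ($m{\left(Q \right)} = 1 \frac{1}{Q} = \frac{1}{Q}$)
$V = 133$ ($V = 132 + 1 = 133$)
$I{\left(N,Z \right)} = \frac{2}{N}$ ($I{\left(N,Z \right)} = \frac{1}{N} 2 = \frac{2}{N}$)
$\left(I{\left(-16,9 \right)} + 300 V\right) - -113312 = \left(\frac{2}{-16} + 300 \cdot 133\right) - -113312 = \left(2 \left(- \frac{1}{16}\right) + 39900\right) + 113312 = \left(- \frac{1}{8} + 39900\right) + 113312 = \frac{319199}{8} + 113312 = \frac{1225695}{8}$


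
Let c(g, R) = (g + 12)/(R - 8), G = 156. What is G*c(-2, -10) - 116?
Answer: -608/3 ≈ -202.67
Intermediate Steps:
c(g, R) = (12 + g)/(-8 + R)
G*c(-2, -10) - 116 = 156*((12 - 2)/(-8 - 10)) - 116 = 156*(10/(-18)) - 116 = 156*(-1/18*10) - 116 = 156*(-5/9) - 116 = -260/3 - 116 = -608/3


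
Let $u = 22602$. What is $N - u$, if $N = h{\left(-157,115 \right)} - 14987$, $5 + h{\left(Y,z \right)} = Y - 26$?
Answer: $-37777$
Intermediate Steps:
$h{\left(Y,z \right)} = -31 + Y$ ($h{\left(Y,z \right)} = -5 + \left(Y - 26\right) = -5 + \left(-26 + Y\right) = -31 + Y$)
$N = -15175$ ($N = \left(-31 - 157\right) - 14987 = -188 - 14987 = -15175$)
$N - u = -15175 - 22602 = -37777$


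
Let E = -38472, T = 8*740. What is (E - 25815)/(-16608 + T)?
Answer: 64287/10688 ≈ 6.0149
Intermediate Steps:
T = 5920
(E - 25815)/(-16608 + T) = (-38472 - 25815)/(-16608 + 5920) = -64287/(-10688) = -64287*(-1/10688) = 64287/10688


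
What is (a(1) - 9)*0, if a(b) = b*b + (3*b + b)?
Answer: 0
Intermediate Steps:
a(b) = b**2 + 4*b
(a(1) - 9)*0 = (1*(4 + 1) - 9)*0 = (1*5 - 9)*0 = (5 - 9)*0 = -4*0 = 0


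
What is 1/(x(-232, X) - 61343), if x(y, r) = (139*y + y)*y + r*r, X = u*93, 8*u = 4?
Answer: 4/29904717 ≈ 1.3376e-7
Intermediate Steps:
u = ½ (u = (⅛)*4 = ½ ≈ 0.50000)
X = 93/2 (X = (½)*93 = 93/2 ≈ 46.500)
x(y, r) = r² + 140*y² (x(y, r) = (140*y)*y + r² = 140*y² + r² = r² + 140*y²)
1/(x(-232, X) - 61343) = 1/(((93/2)² + 140*(-232)²) - 61343) = 1/((8649/4 + 140*53824) - 61343) = 1/((8649/4 + 7535360) - 61343) = 1/(30150089/4 - 61343) = 1/(29904717/4) = 4/29904717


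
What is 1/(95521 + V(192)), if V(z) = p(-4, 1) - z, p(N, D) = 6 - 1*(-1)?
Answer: 1/95336 ≈ 1.0489e-5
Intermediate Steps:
p(N, D) = 7 (p(N, D) = 6 + 1 = 7)
V(z) = 7 - z
1/(95521 + V(192)) = 1/(95521 + (7 - 1*192)) = 1/(95521 + (7 - 192)) = 1/(95521 - 185) = 1/95336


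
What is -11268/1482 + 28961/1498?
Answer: 4340123/370006 ≈ 11.730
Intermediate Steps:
-11268/1482 + 28961/1498 = -11268*1/1482 + 28961*(1/1498) = -1878/247 + 28961/1498 = 4340123/370006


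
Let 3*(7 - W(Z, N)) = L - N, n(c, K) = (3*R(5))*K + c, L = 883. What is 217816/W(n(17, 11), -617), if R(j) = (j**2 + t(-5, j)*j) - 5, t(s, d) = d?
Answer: -217816/493 ≈ -441.82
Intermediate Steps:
R(j) = -5 + 2*j**2 (R(j) = (j**2 + j*j) - 5 = (j**2 + j**2) - 5 = 2*j**2 - 5 = -5 + 2*j**2)
n(c, K) = c + 135*K (n(c, K) = (3*(-5 + 2*5**2))*K + c = (3*(-5 + 2*25))*K + c = (3*(-5 + 50))*K + c = (3*45)*K + c = 135*K + c = c + 135*K)
W(Z, N) = -862/3 + N/3 (W(Z, N) = 7 - (883 - N)/3 = 7 + (-883/3 + N/3) = -862/3 + N/3)
217816/W(n(17, 11), -617) = 217816/(-862/3 + (1/3)*(-617)) = 217816/(-862/3 - 617/3) = 217816/(-493) = 217816*(-1/493) = -217816/493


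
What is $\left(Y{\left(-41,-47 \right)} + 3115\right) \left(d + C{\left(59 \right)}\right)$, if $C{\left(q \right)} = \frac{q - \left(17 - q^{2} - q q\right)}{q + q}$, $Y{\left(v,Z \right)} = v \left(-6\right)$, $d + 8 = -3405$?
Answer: $- \frac{665024265}{59} \approx -1.1272 \cdot 10^{7}$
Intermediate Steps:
$d = -3413$ ($d = -8 - 3405 = -3413$)
$Y{\left(v,Z \right)} = - 6 v$
$C{\left(q \right)} = \frac{-17 + q + 2 q^{2}}{2 q}$ ($C{\left(q \right)} = \frac{q + \left(\left(q^{2} + q^{2}\right) - 17\right)}{2 q} = \left(q + \left(2 q^{2} - 17\right)\right) \frac{1}{2 q} = \left(q + \left(-17 + 2 q^{2}\right)\right) \frac{1}{2 q} = \left(-17 + q + 2 q^{2}\right) \frac{1}{2 q} = \frac{-17 + q + 2 q^{2}}{2 q}$)
$\left(Y{\left(-41,-47 \right)} + 3115\right) \left(d + C{\left(59 \right)}\right) = \left(\left(-6\right) \left(-41\right) + 3115\right) \left(-3413 + \left(\frac{1}{2} + 59 - \frac{17}{2 \cdot 59}\right)\right) = \left(246 + 3115\right) \left(-3413 + \left(\frac{1}{2} + 59 - \frac{17}{118}\right)\right) = 3361 \left(-3413 + \left(\frac{1}{2} + 59 - \frac{17}{118}\right)\right) = 3361 \left(-3413 + \frac{3502}{59}\right) = 3361 \left(- \frac{197865}{59}\right) = - \frac{665024265}{59}$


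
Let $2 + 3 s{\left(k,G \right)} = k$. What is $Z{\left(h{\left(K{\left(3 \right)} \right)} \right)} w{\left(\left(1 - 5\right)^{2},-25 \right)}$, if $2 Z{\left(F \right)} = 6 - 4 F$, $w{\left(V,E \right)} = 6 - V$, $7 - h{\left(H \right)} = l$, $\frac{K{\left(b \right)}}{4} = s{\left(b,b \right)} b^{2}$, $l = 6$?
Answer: $-10$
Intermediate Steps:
$s{\left(k,G \right)} = - \frac{2}{3} + \frac{k}{3}$
$K{\left(b \right)} = 4 b^{2} \left(- \frac{2}{3} + \frac{b}{3}\right)$ ($K{\left(b \right)} = 4 \left(- \frac{2}{3} + \frac{b}{3}\right) b^{2} = 4 b^{2} \left(- \frac{2}{3} + \frac{b}{3}\right)$)
$h{\left(H \right)} = 1$ ($h{\left(H \right)} = 7 - 6 = 1$)
$Z{\left(F \right)} = 3 - 2 F$ ($Z{\left(F \right)} = \frac{6 - 4 F}{2} = 3 - 2 F$)
$Z{\left(h{\left(K{\left(3 \right)} \right)} \right)} w{\left(\left(1 - 5\right)^{2},-25 \right)} = \left(3 - 2\right) \left(6 - \left(1 - 5\right)^{2}\right) = \left(3 - 2\right) \left(6 - \left(-4\right)^{2}\right) = 1 \left(6 - 16\right) = 1 \left(-10\right) = -10$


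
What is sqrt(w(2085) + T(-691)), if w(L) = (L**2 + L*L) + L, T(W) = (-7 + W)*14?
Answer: sqrt(8686763) ≈ 2947.3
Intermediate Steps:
T(W) = -98 + 14*W
w(L) = L + 2*L**2 (w(L) = (L**2 + L**2) + L = 2*L**2 + L = L + 2*L**2)
sqrt(w(2085) + T(-691)) = sqrt(2085*(1 + 2*2085) + (-98 + 14*(-691))) = sqrt(2085*(1 + 4170) + (-98 - 9674)) = sqrt(2085*4171 - 9772) = sqrt(8696535 - 9772) = sqrt(8686763)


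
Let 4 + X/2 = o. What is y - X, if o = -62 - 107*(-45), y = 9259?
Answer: -239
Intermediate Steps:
o = 4753 (o = -62 + 4815 = 4753)
X = 9498 (X = -8 + 2*4753 = -8 + 9506 = 9498)
y - X = 9259 - 1*9498 = 9259 - 9498 = -239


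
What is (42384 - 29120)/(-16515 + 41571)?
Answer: 829/1566 ≈ 0.52937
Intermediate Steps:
(42384 - 29120)/(-16515 + 41571) = 13264/25056 = 13264*(1/25056) = 829/1566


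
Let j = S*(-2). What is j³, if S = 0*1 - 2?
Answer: 64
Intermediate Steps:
S = -2 (S = 0 - 2 = -2)
j = 4 (j = -2*(-2) = 4)
j³ = 4³ = 64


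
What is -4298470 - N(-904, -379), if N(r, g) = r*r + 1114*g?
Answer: -4693480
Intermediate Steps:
N(r, g) = r**2 + 1114*g
-4298470 - N(-904, -379) = -4298470 - ((-904)**2 + 1114*(-379)) = -4298470 - (817216 - 422206) = -4298470 - 1*395010 = -4298470 - 395010 = -4693480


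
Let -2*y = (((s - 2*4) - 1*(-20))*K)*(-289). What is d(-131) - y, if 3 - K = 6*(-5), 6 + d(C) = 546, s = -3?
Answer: -84753/2 ≈ -42377.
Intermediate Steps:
d(C) = 540 (d(C) = -6 + 546 = 540)
K = 33 (K = 3 - 6*(-5) = 3 - 1*(-30) = 3 + 30 = 33)
y = 85833/2 (y = -((-3 - 2*4) - 1*(-20))*33*(-289)/2 = -((-3 - 8) + 20)*33*(-289)/2 = -(-11 + 20)*33*(-289)/2 = -9*33*(-289)/2 = -297*(-289)/2 = -½*(-85833) = 85833/2 ≈ 42917.)
d(-131) - y = 540 - 1*85833/2 = 540 - 85833/2 = -84753/2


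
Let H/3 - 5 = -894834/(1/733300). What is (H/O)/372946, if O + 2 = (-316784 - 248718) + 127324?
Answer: 131236354439/10894498552 ≈ 12.046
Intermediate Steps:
O = -438180 (O = -2 + ((-316784 - 248718) + 127324) = -2 + (-565502 + 127324) = -2 - 438178 = -438180)
H = -1968545316585 (H = 15 + 3*(-894834/(1/733300)) = 15 + 3*(-894834/1/733300) = 15 + 3*(-894834*733300) = 15 + 3*(-656181772200) = 15 - 1968545316600 = -1968545316585)
(H/O)/372946 = -1968545316585/(-438180)/372946 = -1968545316585*(-1/438180)*(1/372946) = (131236354439/29212)*(1/372946) = 131236354439/10894498552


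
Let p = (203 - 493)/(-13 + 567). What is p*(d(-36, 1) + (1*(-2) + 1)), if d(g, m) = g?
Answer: 5365/277 ≈ 19.368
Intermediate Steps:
p = -145/277 (p = -290/554 = -290*1/554 = -145/277 ≈ -0.52347)
p*(d(-36, 1) + (1*(-2) + 1)) = -145*(-36 + (1*(-2) + 1))/277 = -145*(-36 + (-2 + 1))/277 = -145*(-36 - 1)/277 = -145/277*(-37) = 5365/277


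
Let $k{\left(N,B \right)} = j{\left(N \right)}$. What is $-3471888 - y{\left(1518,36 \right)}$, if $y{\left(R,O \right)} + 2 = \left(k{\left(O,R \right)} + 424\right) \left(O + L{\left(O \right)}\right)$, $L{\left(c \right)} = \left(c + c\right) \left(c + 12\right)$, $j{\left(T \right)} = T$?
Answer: $-5078206$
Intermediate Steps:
$k{\left(N,B \right)} = N$
$L{\left(c \right)} = 2 c \left(12 + c\right)$
$y{\left(R,O \right)} = -2 + \left(424 + O\right) \left(O + 2 O \left(12 + O\right)\right)$ ($y{\left(R,O \right)} = -2 + \left(O + 424\right) \left(O + 2 O \left(12 + O\right)\right) = -2 + \left(424 + O\right) \left(O + 2 O \left(12 + O\right)\right)$)
$-3471888 - y{\left(1518,36 \right)} = -3471888 - \left(-2 + 2 \cdot 36^{3} + 873 \cdot 36^{2} + 10600 \cdot 36\right) = -3471888 - \left(-2 + 2 \cdot 46656 + 873 \cdot 1296 + 381600\right) = -3471888 - \left(-2 + 93312 + 1131408 + 381600\right) = -3471888 - 1606318 = -5078206$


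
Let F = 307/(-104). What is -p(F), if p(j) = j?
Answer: 307/104 ≈ 2.9519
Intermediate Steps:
F = -307/104 (F = 307*(-1/104) = -307/104 ≈ -2.9519)
-p(F) = -1*(-307/104) = 307/104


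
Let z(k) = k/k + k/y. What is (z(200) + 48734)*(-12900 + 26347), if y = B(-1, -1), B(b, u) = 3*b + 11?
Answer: 655675720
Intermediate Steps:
B(b, u) = 11 + 3*b
y = 8 (y = 11 + 3*(-1) = 11 - 3 = 8)
z(k) = 1 + k/8 (z(k) = k/k + k/8 = 1 + k*(⅛) = 1 + k/8)
(z(200) + 48734)*(-12900 + 26347) = ((1 + (⅛)*200) + 48734)*(-12900 + 26347) = ((1 + 25) + 48734)*13447 = (26 + 48734)*13447 = 48760*13447 = 655675720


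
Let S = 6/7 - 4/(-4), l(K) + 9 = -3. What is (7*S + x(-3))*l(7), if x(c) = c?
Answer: -120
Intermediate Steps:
l(K) = -12 (l(K) = -9 - 3 = -12)
S = 13/7 (S = 6*(⅐) - 4*(-¼) = 6/7 + 1 = 13/7 ≈ 1.8571)
(7*S + x(-3))*l(7) = (7*(13/7) - 3)*(-12) = (13 - 3)*(-12) = 10*(-12) = -120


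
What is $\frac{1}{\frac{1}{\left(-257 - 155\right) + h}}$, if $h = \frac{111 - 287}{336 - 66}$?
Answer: $- \frac{55708}{135} \approx -412.65$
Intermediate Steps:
$h = - \frac{88}{135}$ ($h = - \frac{176}{270} = \left(-176\right) \frac{1}{270} = - \frac{88}{135} \approx -0.65185$)
$\frac{1}{\frac{1}{\left(-257 - 155\right) + h}} = \frac{1}{\frac{1}{\left(-257 - 155\right) - \frac{88}{135}}} = \frac{1}{\frac{1}{-412 - \frac{88}{135}}} = \frac{1}{\frac{1}{- \frac{55708}{135}}} = \frac{1}{- \frac{135}{55708}} = - \frac{55708}{135}$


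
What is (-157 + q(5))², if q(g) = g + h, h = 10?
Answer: 20164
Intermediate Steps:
q(g) = 10 + g (q(g) = g + 10 = 10 + g)
(-157 + q(5))² = (-157 + (10 + 5))² = (-157 + 15)² = (-142)² = 20164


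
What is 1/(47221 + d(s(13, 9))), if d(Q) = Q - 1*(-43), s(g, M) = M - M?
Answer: 1/47264 ≈ 2.1158e-5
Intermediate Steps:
s(g, M) = 0
d(Q) = 43 + Q (d(Q) = Q + 43 = 43 + Q)
1/(47221 + d(s(13, 9))) = 1/(47221 + (43 + 0)) = 1/(47221 + 43) = 1/47264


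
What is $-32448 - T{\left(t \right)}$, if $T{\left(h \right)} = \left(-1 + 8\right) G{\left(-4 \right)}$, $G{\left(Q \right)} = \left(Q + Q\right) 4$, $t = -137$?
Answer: $-32224$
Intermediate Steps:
$G{\left(Q \right)} = 8 Q$ ($G{\left(Q \right)} = 2 Q 4 = 8 Q$)
$T{\left(h \right)} = -224$ ($T{\left(h \right)} = \left(-1 + 8\right) 8 \left(-4\right) = 7 \left(-32\right) = -224$)
$-32448 - T{\left(t \right)} = -32448 - -224 = -32448 + 224 = -32224$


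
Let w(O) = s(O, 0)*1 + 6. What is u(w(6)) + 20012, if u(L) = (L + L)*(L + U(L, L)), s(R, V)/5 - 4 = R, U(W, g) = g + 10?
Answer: 33676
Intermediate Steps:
U(W, g) = 10 + g
s(R, V) = 20 + 5*R
w(O) = 26 + 5*O (w(O) = (20 + 5*O)*1 + 6 = (20 + 5*O) + 6 = 26 + 5*O)
u(L) = 2*L*(10 + 2*L) (u(L) = (L + L)*(L + (10 + L)) = (2*L)*(10 + 2*L) = 2*L*(10 + 2*L))
u(w(6)) + 20012 = 4*(26 + 5*6)*(5 + (26 + 5*6)) + 20012 = 4*(26 + 30)*(5 + (26 + 30)) + 20012 = 4*56*(5 + 56) + 20012 = 4*56*61 + 20012 = 13664 + 20012 = 33676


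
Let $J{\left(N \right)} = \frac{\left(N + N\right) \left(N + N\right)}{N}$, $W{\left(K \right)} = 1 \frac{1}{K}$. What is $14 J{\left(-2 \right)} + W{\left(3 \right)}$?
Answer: $- \frac{335}{3} \approx -111.67$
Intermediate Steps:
$W{\left(K \right)} = \frac{1}{K}$
$J{\left(N \right)} = 4 N$ ($J{\left(N \right)} = \frac{2 N 2 N}{N} = \frac{4 N^{2}}{N} = 4 N$)
$14 J{\left(-2 \right)} + W{\left(3 \right)} = 14 \cdot 4 \left(-2\right) + \frac{1}{3} = 14 \left(-8\right) + \frac{1}{3} = -112 + \frac{1}{3} = - \frac{335}{3}$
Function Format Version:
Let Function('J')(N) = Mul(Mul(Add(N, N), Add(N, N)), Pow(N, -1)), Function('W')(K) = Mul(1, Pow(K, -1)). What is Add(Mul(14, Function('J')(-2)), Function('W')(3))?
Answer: Rational(-335, 3) ≈ -111.67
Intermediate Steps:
Function('W')(K) = Pow(K, -1)
Function('J')(N) = Mul(4, N) (Function('J')(N) = Mul(Mul(Mul(2, N), Mul(2, N)), Pow(N, -1)) = Mul(Mul(4, Pow(N, 2)), Pow(N, -1)) = Mul(4, N))
Add(Mul(14, Function('J')(-2)), Function('W')(3)) = Add(Mul(14, Mul(4, -2)), Pow(3, -1)) = Add(Mul(14, -8), Rational(1, 3)) = Add(-112, Rational(1, 3)) = Rational(-335, 3)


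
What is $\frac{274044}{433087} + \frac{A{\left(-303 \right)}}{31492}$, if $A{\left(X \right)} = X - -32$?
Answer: $\frac{8512827071}{13638775804} \approx 0.62416$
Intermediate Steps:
$A{\left(X \right)} = 32 + X$ ($A{\left(X \right)} = X + 32 = 32 + X$)
$\frac{274044}{433087} + \frac{A{\left(-303 \right)}}{31492} = \frac{274044}{433087} + \frac{32 - 303}{31492} = 274044 \cdot \frac{1}{433087} - \frac{271}{31492} = \frac{274044}{433087} - \frac{271}{31492} = \frac{8512827071}{13638775804}$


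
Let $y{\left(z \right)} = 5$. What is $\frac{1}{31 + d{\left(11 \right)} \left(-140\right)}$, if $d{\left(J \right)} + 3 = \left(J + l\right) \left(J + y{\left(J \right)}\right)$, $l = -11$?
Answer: $\frac{1}{451} \approx 0.0022173$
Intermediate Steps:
$d{\left(J \right)} = -3 + \left(-11 + J\right) \left(5 + J\right)$ ($d{\left(J \right)} = -3 + \left(J - 11\right) \left(J + 5\right) = -3 + \left(-11 + J\right) \left(5 + J\right)$)
$\frac{1}{31 + d{\left(11 \right)} \left(-140\right)} = \frac{1}{31 + \left(-58 + 11^{2} - 66\right) \left(-140\right)} = \frac{1}{31 + \left(-58 + 121 - 66\right) \left(-140\right)} = \frac{1}{31 - -420} = \frac{1}{31 + 420} = \frac{1}{451}$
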